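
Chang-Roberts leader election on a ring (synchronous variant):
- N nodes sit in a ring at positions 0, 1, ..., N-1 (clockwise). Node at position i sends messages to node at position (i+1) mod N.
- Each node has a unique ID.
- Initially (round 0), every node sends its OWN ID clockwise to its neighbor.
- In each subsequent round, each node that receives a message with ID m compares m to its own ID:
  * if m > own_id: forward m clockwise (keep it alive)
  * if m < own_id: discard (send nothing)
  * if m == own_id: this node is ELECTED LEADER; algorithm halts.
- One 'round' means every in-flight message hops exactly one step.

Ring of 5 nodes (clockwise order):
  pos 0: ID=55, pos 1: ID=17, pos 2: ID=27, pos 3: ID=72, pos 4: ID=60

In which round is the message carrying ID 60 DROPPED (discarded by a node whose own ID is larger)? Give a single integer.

Round 1: pos1(id17) recv 55: fwd; pos2(id27) recv 17: drop; pos3(id72) recv 27: drop; pos4(id60) recv 72: fwd; pos0(id55) recv 60: fwd
Round 2: pos2(id27) recv 55: fwd; pos0(id55) recv 72: fwd; pos1(id17) recv 60: fwd
Round 3: pos3(id72) recv 55: drop; pos1(id17) recv 72: fwd; pos2(id27) recv 60: fwd
Round 4: pos2(id27) recv 72: fwd; pos3(id72) recv 60: drop
Round 5: pos3(id72) recv 72: ELECTED
Message ID 60 originates at pos 4; dropped at pos 3 in round 4

Answer: 4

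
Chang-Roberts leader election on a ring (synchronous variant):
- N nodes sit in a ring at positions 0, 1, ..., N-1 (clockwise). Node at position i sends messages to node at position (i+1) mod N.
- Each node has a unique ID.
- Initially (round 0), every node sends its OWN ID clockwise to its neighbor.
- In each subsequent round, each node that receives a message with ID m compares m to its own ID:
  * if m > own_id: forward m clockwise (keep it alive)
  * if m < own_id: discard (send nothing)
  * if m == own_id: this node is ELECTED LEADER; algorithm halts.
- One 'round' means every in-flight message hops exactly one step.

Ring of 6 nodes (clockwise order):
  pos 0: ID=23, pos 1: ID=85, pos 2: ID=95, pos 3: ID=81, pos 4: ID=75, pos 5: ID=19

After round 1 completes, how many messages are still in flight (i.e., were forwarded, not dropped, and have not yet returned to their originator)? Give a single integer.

Round 1: pos1(id85) recv 23: drop; pos2(id95) recv 85: drop; pos3(id81) recv 95: fwd; pos4(id75) recv 81: fwd; pos5(id19) recv 75: fwd; pos0(id23) recv 19: drop
After round 1: 3 messages still in flight

Answer: 3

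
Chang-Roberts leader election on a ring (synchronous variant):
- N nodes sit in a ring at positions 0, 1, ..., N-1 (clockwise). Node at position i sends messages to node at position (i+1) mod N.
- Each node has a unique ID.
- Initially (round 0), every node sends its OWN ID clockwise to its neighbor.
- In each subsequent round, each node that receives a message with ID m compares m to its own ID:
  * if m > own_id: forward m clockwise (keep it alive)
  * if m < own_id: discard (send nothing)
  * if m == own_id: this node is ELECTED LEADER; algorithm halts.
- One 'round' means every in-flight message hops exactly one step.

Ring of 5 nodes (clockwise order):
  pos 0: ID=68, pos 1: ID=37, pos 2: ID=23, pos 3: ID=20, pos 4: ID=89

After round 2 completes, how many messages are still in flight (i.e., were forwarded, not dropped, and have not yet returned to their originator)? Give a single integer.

Round 1: pos1(id37) recv 68: fwd; pos2(id23) recv 37: fwd; pos3(id20) recv 23: fwd; pos4(id89) recv 20: drop; pos0(id68) recv 89: fwd
Round 2: pos2(id23) recv 68: fwd; pos3(id20) recv 37: fwd; pos4(id89) recv 23: drop; pos1(id37) recv 89: fwd
After round 2: 3 messages still in flight

Answer: 3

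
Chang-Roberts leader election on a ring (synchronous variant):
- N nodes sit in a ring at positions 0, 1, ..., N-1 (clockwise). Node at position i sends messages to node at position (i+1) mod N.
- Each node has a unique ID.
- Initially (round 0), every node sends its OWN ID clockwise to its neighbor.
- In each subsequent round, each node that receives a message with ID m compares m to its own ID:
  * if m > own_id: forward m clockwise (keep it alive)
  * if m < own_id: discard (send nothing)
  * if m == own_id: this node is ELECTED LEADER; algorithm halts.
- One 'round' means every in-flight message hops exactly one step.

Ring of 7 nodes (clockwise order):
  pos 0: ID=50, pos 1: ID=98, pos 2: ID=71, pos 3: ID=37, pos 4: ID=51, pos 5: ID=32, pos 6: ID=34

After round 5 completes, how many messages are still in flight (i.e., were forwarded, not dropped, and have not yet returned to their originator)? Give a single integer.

Answer: 2

Derivation:
Round 1: pos1(id98) recv 50: drop; pos2(id71) recv 98: fwd; pos3(id37) recv 71: fwd; pos4(id51) recv 37: drop; pos5(id32) recv 51: fwd; pos6(id34) recv 32: drop; pos0(id50) recv 34: drop
Round 2: pos3(id37) recv 98: fwd; pos4(id51) recv 71: fwd; pos6(id34) recv 51: fwd
Round 3: pos4(id51) recv 98: fwd; pos5(id32) recv 71: fwd; pos0(id50) recv 51: fwd
Round 4: pos5(id32) recv 98: fwd; pos6(id34) recv 71: fwd; pos1(id98) recv 51: drop
Round 5: pos6(id34) recv 98: fwd; pos0(id50) recv 71: fwd
After round 5: 2 messages still in flight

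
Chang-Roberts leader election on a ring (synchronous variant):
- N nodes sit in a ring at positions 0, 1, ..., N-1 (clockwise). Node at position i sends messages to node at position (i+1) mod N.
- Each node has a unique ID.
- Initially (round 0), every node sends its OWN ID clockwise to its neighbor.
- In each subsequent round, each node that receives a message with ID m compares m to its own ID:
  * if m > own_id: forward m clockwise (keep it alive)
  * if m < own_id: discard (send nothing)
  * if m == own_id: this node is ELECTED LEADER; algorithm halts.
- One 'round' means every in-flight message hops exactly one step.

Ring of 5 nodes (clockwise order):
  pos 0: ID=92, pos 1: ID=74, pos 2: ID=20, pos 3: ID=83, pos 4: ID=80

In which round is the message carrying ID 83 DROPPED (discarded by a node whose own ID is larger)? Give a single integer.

Answer: 2

Derivation:
Round 1: pos1(id74) recv 92: fwd; pos2(id20) recv 74: fwd; pos3(id83) recv 20: drop; pos4(id80) recv 83: fwd; pos0(id92) recv 80: drop
Round 2: pos2(id20) recv 92: fwd; pos3(id83) recv 74: drop; pos0(id92) recv 83: drop
Round 3: pos3(id83) recv 92: fwd
Round 4: pos4(id80) recv 92: fwd
Round 5: pos0(id92) recv 92: ELECTED
Message ID 83 originates at pos 3; dropped at pos 0 in round 2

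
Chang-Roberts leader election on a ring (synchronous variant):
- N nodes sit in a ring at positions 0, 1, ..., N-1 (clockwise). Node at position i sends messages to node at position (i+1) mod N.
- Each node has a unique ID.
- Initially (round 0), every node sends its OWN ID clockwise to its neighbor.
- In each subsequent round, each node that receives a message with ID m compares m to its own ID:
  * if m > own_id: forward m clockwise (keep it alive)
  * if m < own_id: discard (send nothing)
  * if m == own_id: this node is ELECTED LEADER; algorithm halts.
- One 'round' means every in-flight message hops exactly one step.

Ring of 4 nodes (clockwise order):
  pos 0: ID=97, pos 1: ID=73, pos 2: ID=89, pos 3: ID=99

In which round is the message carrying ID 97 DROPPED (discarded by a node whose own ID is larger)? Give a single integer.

Answer: 3

Derivation:
Round 1: pos1(id73) recv 97: fwd; pos2(id89) recv 73: drop; pos3(id99) recv 89: drop; pos0(id97) recv 99: fwd
Round 2: pos2(id89) recv 97: fwd; pos1(id73) recv 99: fwd
Round 3: pos3(id99) recv 97: drop; pos2(id89) recv 99: fwd
Round 4: pos3(id99) recv 99: ELECTED
Message ID 97 originates at pos 0; dropped at pos 3 in round 3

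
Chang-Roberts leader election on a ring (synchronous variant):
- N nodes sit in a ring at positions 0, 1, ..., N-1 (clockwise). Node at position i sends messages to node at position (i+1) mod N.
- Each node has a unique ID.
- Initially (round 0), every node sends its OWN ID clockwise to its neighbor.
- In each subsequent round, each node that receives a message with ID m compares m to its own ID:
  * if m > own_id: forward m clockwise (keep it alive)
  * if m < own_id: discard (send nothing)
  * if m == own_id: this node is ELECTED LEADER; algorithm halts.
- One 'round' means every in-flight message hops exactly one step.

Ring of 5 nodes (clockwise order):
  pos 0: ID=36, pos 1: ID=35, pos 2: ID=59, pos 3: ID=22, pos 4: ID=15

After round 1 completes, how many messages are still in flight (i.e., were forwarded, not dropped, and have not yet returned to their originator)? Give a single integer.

Answer: 3

Derivation:
Round 1: pos1(id35) recv 36: fwd; pos2(id59) recv 35: drop; pos3(id22) recv 59: fwd; pos4(id15) recv 22: fwd; pos0(id36) recv 15: drop
After round 1: 3 messages still in flight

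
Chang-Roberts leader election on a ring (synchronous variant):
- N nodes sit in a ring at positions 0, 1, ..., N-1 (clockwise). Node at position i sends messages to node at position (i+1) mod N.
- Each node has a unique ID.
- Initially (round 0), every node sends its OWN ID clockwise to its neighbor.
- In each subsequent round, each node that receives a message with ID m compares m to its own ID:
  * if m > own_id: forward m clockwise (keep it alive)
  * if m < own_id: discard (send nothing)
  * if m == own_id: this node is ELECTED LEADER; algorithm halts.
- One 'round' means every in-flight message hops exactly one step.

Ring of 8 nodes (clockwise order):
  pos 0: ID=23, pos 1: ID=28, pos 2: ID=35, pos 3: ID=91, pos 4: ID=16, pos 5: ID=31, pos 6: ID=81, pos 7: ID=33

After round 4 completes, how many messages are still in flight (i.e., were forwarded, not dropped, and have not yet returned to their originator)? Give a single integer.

Round 1: pos1(id28) recv 23: drop; pos2(id35) recv 28: drop; pos3(id91) recv 35: drop; pos4(id16) recv 91: fwd; pos5(id31) recv 16: drop; pos6(id81) recv 31: drop; pos7(id33) recv 81: fwd; pos0(id23) recv 33: fwd
Round 2: pos5(id31) recv 91: fwd; pos0(id23) recv 81: fwd; pos1(id28) recv 33: fwd
Round 3: pos6(id81) recv 91: fwd; pos1(id28) recv 81: fwd; pos2(id35) recv 33: drop
Round 4: pos7(id33) recv 91: fwd; pos2(id35) recv 81: fwd
After round 4: 2 messages still in flight

Answer: 2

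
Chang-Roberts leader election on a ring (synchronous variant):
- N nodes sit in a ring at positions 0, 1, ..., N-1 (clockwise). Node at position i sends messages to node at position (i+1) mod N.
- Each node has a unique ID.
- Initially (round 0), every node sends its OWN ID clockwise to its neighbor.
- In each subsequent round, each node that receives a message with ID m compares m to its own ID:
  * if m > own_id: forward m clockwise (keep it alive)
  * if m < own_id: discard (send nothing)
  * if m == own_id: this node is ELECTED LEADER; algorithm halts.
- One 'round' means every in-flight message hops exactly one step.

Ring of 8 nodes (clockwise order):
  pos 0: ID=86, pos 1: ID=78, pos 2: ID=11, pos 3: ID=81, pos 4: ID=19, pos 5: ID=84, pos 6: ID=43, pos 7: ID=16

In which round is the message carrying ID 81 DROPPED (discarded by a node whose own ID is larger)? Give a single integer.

Round 1: pos1(id78) recv 86: fwd; pos2(id11) recv 78: fwd; pos3(id81) recv 11: drop; pos4(id19) recv 81: fwd; pos5(id84) recv 19: drop; pos6(id43) recv 84: fwd; pos7(id16) recv 43: fwd; pos0(id86) recv 16: drop
Round 2: pos2(id11) recv 86: fwd; pos3(id81) recv 78: drop; pos5(id84) recv 81: drop; pos7(id16) recv 84: fwd; pos0(id86) recv 43: drop
Round 3: pos3(id81) recv 86: fwd; pos0(id86) recv 84: drop
Round 4: pos4(id19) recv 86: fwd
Round 5: pos5(id84) recv 86: fwd
Round 6: pos6(id43) recv 86: fwd
Round 7: pos7(id16) recv 86: fwd
Round 8: pos0(id86) recv 86: ELECTED
Message ID 81 originates at pos 3; dropped at pos 5 in round 2

Answer: 2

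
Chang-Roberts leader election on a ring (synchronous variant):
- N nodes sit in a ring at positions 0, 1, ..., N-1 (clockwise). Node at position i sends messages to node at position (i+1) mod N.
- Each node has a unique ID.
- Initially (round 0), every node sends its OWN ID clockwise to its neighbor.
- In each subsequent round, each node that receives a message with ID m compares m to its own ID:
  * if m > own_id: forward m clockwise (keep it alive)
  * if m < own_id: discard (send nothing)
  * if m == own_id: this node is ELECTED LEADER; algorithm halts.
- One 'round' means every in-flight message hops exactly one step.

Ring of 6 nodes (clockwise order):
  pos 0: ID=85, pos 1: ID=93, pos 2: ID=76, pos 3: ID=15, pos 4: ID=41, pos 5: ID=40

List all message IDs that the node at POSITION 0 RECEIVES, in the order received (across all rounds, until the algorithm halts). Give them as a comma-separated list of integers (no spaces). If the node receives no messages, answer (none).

Answer: 40,41,76,93

Derivation:
Round 1: pos1(id93) recv 85: drop; pos2(id76) recv 93: fwd; pos3(id15) recv 76: fwd; pos4(id41) recv 15: drop; pos5(id40) recv 41: fwd; pos0(id85) recv 40: drop
Round 2: pos3(id15) recv 93: fwd; pos4(id41) recv 76: fwd; pos0(id85) recv 41: drop
Round 3: pos4(id41) recv 93: fwd; pos5(id40) recv 76: fwd
Round 4: pos5(id40) recv 93: fwd; pos0(id85) recv 76: drop
Round 5: pos0(id85) recv 93: fwd
Round 6: pos1(id93) recv 93: ELECTED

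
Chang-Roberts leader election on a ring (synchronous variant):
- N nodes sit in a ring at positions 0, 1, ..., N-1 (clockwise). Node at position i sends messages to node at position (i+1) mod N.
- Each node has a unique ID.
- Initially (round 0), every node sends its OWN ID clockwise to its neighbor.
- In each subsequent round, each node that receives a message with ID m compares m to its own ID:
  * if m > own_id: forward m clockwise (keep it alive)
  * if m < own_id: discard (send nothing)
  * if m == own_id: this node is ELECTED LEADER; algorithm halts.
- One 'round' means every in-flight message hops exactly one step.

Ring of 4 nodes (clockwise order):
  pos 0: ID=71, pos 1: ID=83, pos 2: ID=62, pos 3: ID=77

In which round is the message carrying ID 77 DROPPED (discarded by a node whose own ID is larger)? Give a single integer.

Answer: 2

Derivation:
Round 1: pos1(id83) recv 71: drop; pos2(id62) recv 83: fwd; pos3(id77) recv 62: drop; pos0(id71) recv 77: fwd
Round 2: pos3(id77) recv 83: fwd; pos1(id83) recv 77: drop
Round 3: pos0(id71) recv 83: fwd
Round 4: pos1(id83) recv 83: ELECTED
Message ID 77 originates at pos 3; dropped at pos 1 in round 2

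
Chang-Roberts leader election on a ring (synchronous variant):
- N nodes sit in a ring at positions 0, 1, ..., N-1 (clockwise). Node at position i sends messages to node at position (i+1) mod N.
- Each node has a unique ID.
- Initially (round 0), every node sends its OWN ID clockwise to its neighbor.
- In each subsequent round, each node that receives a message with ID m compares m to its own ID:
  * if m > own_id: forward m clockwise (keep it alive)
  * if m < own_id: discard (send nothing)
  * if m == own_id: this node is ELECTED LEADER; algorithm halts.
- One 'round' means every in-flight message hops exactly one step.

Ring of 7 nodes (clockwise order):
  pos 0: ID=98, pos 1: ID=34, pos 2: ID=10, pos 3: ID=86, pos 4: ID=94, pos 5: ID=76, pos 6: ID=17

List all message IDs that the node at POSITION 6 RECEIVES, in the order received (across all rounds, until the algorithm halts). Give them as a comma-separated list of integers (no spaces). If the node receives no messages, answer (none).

Round 1: pos1(id34) recv 98: fwd; pos2(id10) recv 34: fwd; pos3(id86) recv 10: drop; pos4(id94) recv 86: drop; pos5(id76) recv 94: fwd; pos6(id17) recv 76: fwd; pos0(id98) recv 17: drop
Round 2: pos2(id10) recv 98: fwd; pos3(id86) recv 34: drop; pos6(id17) recv 94: fwd; pos0(id98) recv 76: drop
Round 3: pos3(id86) recv 98: fwd; pos0(id98) recv 94: drop
Round 4: pos4(id94) recv 98: fwd
Round 5: pos5(id76) recv 98: fwd
Round 6: pos6(id17) recv 98: fwd
Round 7: pos0(id98) recv 98: ELECTED

Answer: 76,94,98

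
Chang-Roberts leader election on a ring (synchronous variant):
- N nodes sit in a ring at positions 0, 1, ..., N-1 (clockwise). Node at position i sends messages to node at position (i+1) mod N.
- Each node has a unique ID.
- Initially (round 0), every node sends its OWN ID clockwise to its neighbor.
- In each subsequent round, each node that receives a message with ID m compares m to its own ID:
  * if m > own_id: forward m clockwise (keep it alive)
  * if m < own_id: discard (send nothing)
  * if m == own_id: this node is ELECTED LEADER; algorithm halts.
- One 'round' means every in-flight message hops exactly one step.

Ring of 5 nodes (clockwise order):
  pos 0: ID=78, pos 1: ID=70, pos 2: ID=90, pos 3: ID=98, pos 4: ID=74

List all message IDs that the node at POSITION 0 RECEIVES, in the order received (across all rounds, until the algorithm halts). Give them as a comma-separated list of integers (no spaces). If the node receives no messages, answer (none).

Answer: 74,98

Derivation:
Round 1: pos1(id70) recv 78: fwd; pos2(id90) recv 70: drop; pos3(id98) recv 90: drop; pos4(id74) recv 98: fwd; pos0(id78) recv 74: drop
Round 2: pos2(id90) recv 78: drop; pos0(id78) recv 98: fwd
Round 3: pos1(id70) recv 98: fwd
Round 4: pos2(id90) recv 98: fwd
Round 5: pos3(id98) recv 98: ELECTED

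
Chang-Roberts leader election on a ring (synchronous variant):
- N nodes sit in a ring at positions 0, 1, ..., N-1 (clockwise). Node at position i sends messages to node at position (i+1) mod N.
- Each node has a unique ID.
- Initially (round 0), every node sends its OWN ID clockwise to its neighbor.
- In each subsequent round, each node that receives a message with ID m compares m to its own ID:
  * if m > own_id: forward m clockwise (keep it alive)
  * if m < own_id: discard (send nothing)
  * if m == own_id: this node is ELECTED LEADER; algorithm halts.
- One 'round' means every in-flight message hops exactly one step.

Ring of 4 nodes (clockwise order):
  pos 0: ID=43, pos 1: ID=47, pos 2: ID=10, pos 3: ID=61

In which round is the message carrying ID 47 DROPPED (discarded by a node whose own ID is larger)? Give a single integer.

Round 1: pos1(id47) recv 43: drop; pos2(id10) recv 47: fwd; pos3(id61) recv 10: drop; pos0(id43) recv 61: fwd
Round 2: pos3(id61) recv 47: drop; pos1(id47) recv 61: fwd
Round 3: pos2(id10) recv 61: fwd
Round 4: pos3(id61) recv 61: ELECTED
Message ID 47 originates at pos 1; dropped at pos 3 in round 2

Answer: 2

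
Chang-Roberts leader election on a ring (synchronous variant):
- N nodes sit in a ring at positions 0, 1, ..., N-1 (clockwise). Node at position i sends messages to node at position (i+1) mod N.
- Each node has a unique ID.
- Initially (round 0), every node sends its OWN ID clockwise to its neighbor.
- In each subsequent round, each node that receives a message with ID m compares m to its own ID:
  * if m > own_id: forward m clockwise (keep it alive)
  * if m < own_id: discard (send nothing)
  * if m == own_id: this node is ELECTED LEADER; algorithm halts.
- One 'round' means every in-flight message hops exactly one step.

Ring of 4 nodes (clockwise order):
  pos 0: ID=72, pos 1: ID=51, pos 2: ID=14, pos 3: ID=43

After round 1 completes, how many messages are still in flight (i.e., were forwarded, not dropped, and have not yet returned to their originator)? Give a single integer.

Answer: 2

Derivation:
Round 1: pos1(id51) recv 72: fwd; pos2(id14) recv 51: fwd; pos3(id43) recv 14: drop; pos0(id72) recv 43: drop
After round 1: 2 messages still in flight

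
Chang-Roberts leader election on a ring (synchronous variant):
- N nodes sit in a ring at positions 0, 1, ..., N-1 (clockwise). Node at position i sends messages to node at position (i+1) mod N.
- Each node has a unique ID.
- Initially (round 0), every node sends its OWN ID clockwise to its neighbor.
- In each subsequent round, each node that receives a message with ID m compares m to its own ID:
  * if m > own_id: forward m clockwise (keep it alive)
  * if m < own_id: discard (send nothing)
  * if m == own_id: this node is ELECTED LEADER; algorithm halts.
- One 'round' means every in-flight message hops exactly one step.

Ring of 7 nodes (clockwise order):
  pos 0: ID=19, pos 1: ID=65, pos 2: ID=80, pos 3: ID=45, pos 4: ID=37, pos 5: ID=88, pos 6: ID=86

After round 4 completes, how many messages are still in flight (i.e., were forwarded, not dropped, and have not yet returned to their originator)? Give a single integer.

Answer: 2

Derivation:
Round 1: pos1(id65) recv 19: drop; pos2(id80) recv 65: drop; pos3(id45) recv 80: fwd; pos4(id37) recv 45: fwd; pos5(id88) recv 37: drop; pos6(id86) recv 88: fwd; pos0(id19) recv 86: fwd
Round 2: pos4(id37) recv 80: fwd; pos5(id88) recv 45: drop; pos0(id19) recv 88: fwd; pos1(id65) recv 86: fwd
Round 3: pos5(id88) recv 80: drop; pos1(id65) recv 88: fwd; pos2(id80) recv 86: fwd
Round 4: pos2(id80) recv 88: fwd; pos3(id45) recv 86: fwd
After round 4: 2 messages still in flight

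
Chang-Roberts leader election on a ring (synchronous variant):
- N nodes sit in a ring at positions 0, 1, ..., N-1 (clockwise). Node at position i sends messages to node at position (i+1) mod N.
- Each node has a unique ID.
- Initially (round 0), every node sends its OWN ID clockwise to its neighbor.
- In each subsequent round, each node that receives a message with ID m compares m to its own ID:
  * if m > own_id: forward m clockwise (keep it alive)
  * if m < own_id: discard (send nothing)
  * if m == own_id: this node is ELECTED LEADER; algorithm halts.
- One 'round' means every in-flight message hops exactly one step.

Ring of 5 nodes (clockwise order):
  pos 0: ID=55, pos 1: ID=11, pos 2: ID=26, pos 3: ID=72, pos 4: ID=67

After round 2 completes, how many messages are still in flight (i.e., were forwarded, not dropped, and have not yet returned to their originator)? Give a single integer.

Round 1: pos1(id11) recv 55: fwd; pos2(id26) recv 11: drop; pos3(id72) recv 26: drop; pos4(id67) recv 72: fwd; pos0(id55) recv 67: fwd
Round 2: pos2(id26) recv 55: fwd; pos0(id55) recv 72: fwd; pos1(id11) recv 67: fwd
After round 2: 3 messages still in flight

Answer: 3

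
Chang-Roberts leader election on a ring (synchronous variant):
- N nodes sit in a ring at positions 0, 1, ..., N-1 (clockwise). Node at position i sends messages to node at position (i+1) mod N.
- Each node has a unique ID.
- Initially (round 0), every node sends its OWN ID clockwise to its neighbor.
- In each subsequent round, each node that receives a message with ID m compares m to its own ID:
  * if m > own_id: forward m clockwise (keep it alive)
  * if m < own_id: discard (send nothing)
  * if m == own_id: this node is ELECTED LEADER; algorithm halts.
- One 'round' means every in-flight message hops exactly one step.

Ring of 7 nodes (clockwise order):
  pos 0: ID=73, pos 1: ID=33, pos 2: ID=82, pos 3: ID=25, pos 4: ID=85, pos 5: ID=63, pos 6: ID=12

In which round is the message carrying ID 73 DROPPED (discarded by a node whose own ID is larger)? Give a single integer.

Round 1: pos1(id33) recv 73: fwd; pos2(id82) recv 33: drop; pos3(id25) recv 82: fwd; pos4(id85) recv 25: drop; pos5(id63) recv 85: fwd; pos6(id12) recv 63: fwd; pos0(id73) recv 12: drop
Round 2: pos2(id82) recv 73: drop; pos4(id85) recv 82: drop; pos6(id12) recv 85: fwd; pos0(id73) recv 63: drop
Round 3: pos0(id73) recv 85: fwd
Round 4: pos1(id33) recv 85: fwd
Round 5: pos2(id82) recv 85: fwd
Round 6: pos3(id25) recv 85: fwd
Round 7: pos4(id85) recv 85: ELECTED
Message ID 73 originates at pos 0; dropped at pos 2 in round 2

Answer: 2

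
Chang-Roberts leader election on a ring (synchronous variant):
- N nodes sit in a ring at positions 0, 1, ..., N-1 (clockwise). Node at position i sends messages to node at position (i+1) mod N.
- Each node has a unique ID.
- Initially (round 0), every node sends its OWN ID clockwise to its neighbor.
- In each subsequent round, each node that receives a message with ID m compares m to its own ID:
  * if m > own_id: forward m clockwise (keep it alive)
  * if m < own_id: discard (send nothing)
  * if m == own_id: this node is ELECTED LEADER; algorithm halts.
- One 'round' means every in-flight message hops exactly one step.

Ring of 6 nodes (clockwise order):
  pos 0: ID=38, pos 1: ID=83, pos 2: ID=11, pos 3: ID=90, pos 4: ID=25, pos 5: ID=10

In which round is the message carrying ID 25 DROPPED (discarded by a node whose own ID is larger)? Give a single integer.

Answer: 2

Derivation:
Round 1: pos1(id83) recv 38: drop; pos2(id11) recv 83: fwd; pos3(id90) recv 11: drop; pos4(id25) recv 90: fwd; pos5(id10) recv 25: fwd; pos0(id38) recv 10: drop
Round 2: pos3(id90) recv 83: drop; pos5(id10) recv 90: fwd; pos0(id38) recv 25: drop
Round 3: pos0(id38) recv 90: fwd
Round 4: pos1(id83) recv 90: fwd
Round 5: pos2(id11) recv 90: fwd
Round 6: pos3(id90) recv 90: ELECTED
Message ID 25 originates at pos 4; dropped at pos 0 in round 2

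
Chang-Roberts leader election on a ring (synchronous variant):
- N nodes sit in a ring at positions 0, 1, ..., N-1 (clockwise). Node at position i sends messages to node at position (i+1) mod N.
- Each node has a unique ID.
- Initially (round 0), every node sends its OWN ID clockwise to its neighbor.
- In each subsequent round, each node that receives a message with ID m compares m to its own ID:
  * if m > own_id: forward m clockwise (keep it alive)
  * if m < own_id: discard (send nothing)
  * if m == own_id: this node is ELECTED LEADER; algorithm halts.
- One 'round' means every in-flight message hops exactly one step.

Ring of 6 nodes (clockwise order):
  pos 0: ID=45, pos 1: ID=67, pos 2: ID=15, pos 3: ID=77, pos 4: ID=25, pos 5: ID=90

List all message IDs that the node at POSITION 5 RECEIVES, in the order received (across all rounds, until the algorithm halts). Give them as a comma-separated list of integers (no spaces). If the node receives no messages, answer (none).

Answer: 25,77,90

Derivation:
Round 1: pos1(id67) recv 45: drop; pos2(id15) recv 67: fwd; pos3(id77) recv 15: drop; pos4(id25) recv 77: fwd; pos5(id90) recv 25: drop; pos0(id45) recv 90: fwd
Round 2: pos3(id77) recv 67: drop; pos5(id90) recv 77: drop; pos1(id67) recv 90: fwd
Round 3: pos2(id15) recv 90: fwd
Round 4: pos3(id77) recv 90: fwd
Round 5: pos4(id25) recv 90: fwd
Round 6: pos5(id90) recv 90: ELECTED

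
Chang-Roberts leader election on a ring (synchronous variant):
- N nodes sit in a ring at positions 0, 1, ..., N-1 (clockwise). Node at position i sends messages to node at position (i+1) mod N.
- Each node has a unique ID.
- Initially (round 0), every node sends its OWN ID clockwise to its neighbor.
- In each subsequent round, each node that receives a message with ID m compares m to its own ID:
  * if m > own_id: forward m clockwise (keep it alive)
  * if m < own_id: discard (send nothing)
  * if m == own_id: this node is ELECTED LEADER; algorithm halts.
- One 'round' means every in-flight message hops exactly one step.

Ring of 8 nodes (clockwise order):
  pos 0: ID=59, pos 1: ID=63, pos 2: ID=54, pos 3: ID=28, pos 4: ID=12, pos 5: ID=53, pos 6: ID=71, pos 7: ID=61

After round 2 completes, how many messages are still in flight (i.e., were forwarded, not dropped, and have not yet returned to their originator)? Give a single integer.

Round 1: pos1(id63) recv 59: drop; pos2(id54) recv 63: fwd; pos3(id28) recv 54: fwd; pos4(id12) recv 28: fwd; pos5(id53) recv 12: drop; pos6(id71) recv 53: drop; pos7(id61) recv 71: fwd; pos0(id59) recv 61: fwd
Round 2: pos3(id28) recv 63: fwd; pos4(id12) recv 54: fwd; pos5(id53) recv 28: drop; pos0(id59) recv 71: fwd; pos1(id63) recv 61: drop
After round 2: 3 messages still in flight

Answer: 3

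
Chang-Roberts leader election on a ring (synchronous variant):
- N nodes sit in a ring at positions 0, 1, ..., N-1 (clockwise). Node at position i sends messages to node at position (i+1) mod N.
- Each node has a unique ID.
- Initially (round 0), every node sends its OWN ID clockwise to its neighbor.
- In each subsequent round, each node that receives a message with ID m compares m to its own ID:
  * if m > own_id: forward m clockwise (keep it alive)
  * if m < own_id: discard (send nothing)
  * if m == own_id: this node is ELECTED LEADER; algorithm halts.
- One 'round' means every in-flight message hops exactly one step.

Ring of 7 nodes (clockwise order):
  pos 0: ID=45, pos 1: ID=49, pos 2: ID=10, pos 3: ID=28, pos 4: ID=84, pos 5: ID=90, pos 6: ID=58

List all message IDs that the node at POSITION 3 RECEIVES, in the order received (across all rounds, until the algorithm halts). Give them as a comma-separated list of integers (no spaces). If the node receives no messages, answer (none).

Round 1: pos1(id49) recv 45: drop; pos2(id10) recv 49: fwd; pos3(id28) recv 10: drop; pos4(id84) recv 28: drop; pos5(id90) recv 84: drop; pos6(id58) recv 90: fwd; pos0(id45) recv 58: fwd
Round 2: pos3(id28) recv 49: fwd; pos0(id45) recv 90: fwd; pos1(id49) recv 58: fwd
Round 3: pos4(id84) recv 49: drop; pos1(id49) recv 90: fwd; pos2(id10) recv 58: fwd
Round 4: pos2(id10) recv 90: fwd; pos3(id28) recv 58: fwd
Round 5: pos3(id28) recv 90: fwd; pos4(id84) recv 58: drop
Round 6: pos4(id84) recv 90: fwd
Round 7: pos5(id90) recv 90: ELECTED

Answer: 10,49,58,90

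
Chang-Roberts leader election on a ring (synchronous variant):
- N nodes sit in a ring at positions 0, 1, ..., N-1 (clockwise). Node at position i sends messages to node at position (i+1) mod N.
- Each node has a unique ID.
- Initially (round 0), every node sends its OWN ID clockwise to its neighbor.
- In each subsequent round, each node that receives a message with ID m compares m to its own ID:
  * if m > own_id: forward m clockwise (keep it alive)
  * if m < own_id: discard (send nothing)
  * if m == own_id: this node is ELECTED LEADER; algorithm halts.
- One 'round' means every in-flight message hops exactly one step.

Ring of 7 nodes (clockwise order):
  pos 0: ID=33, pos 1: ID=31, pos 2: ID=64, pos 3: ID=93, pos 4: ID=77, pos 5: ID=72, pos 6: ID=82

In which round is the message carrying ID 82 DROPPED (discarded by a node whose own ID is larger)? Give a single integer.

Round 1: pos1(id31) recv 33: fwd; pos2(id64) recv 31: drop; pos3(id93) recv 64: drop; pos4(id77) recv 93: fwd; pos5(id72) recv 77: fwd; pos6(id82) recv 72: drop; pos0(id33) recv 82: fwd
Round 2: pos2(id64) recv 33: drop; pos5(id72) recv 93: fwd; pos6(id82) recv 77: drop; pos1(id31) recv 82: fwd
Round 3: pos6(id82) recv 93: fwd; pos2(id64) recv 82: fwd
Round 4: pos0(id33) recv 93: fwd; pos3(id93) recv 82: drop
Round 5: pos1(id31) recv 93: fwd
Round 6: pos2(id64) recv 93: fwd
Round 7: pos3(id93) recv 93: ELECTED
Message ID 82 originates at pos 6; dropped at pos 3 in round 4

Answer: 4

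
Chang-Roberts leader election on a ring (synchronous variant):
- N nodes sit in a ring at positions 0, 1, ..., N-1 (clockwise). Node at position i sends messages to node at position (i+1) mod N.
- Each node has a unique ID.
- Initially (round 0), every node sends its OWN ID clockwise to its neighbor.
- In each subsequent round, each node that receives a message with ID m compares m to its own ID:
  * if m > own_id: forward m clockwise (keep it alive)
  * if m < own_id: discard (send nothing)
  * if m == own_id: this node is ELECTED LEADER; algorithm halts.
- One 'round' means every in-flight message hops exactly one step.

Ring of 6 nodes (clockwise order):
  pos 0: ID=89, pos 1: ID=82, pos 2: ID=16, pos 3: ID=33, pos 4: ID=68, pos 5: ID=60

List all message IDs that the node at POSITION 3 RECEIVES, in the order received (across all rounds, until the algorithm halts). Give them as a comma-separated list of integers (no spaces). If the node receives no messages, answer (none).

Round 1: pos1(id82) recv 89: fwd; pos2(id16) recv 82: fwd; pos3(id33) recv 16: drop; pos4(id68) recv 33: drop; pos5(id60) recv 68: fwd; pos0(id89) recv 60: drop
Round 2: pos2(id16) recv 89: fwd; pos3(id33) recv 82: fwd; pos0(id89) recv 68: drop
Round 3: pos3(id33) recv 89: fwd; pos4(id68) recv 82: fwd
Round 4: pos4(id68) recv 89: fwd; pos5(id60) recv 82: fwd
Round 5: pos5(id60) recv 89: fwd; pos0(id89) recv 82: drop
Round 6: pos0(id89) recv 89: ELECTED

Answer: 16,82,89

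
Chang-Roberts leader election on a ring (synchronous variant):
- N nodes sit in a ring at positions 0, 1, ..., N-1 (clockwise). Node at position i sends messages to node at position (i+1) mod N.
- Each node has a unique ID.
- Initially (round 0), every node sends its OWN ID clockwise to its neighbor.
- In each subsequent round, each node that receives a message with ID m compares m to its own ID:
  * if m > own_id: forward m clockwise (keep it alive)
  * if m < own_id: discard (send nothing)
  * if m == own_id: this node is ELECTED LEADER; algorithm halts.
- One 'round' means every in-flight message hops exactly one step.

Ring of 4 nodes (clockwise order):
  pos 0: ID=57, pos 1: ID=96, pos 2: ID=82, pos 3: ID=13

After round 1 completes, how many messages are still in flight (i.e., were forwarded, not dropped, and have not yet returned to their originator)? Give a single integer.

Round 1: pos1(id96) recv 57: drop; pos2(id82) recv 96: fwd; pos3(id13) recv 82: fwd; pos0(id57) recv 13: drop
After round 1: 2 messages still in flight

Answer: 2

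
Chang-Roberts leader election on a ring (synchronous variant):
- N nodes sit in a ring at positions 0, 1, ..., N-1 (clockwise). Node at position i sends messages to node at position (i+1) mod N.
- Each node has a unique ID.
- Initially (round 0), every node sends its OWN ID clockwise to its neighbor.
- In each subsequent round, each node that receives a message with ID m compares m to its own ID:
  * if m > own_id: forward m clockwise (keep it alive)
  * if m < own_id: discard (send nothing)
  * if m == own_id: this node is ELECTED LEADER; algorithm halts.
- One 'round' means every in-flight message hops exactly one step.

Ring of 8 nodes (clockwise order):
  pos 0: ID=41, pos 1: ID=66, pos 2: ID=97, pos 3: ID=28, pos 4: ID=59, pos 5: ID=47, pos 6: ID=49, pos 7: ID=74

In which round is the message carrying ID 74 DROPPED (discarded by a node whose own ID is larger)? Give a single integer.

Answer: 3

Derivation:
Round 1: pos1(id66) recv 41: drop; pos2(id97) recv 66: drop; pos3(id28) recv 97: fwd; pos4(id59) recv 28: drop; pos5(id47) recv 59: fwd; pos6(id49) recv 47: drop; pos7(id74) recv 49: drop; pos0(id41) recv 74: fwd
Round 2: pos4(id59) recv 97: fwd; pos6(id49) recv 59: fwd; pos1(id66) recv 74: fwd
Round 3: pos5(id47) recv 97: fwd; pos7(id74) recv 59: drop; pos2(id97) recv 74: drop
Round 4: pos6(id49) recv 97: fwd
Round 5: pos7(id74) recv 97: fwd
Round 6: pos0(id41) recv 97: fwd
Round 7: pos1(id66) recv 97: fwd
Round 8: pos2(id97) recv 97: ELECTED
Message ID 74 originates at pos 7; dropped at pos 2 in round 3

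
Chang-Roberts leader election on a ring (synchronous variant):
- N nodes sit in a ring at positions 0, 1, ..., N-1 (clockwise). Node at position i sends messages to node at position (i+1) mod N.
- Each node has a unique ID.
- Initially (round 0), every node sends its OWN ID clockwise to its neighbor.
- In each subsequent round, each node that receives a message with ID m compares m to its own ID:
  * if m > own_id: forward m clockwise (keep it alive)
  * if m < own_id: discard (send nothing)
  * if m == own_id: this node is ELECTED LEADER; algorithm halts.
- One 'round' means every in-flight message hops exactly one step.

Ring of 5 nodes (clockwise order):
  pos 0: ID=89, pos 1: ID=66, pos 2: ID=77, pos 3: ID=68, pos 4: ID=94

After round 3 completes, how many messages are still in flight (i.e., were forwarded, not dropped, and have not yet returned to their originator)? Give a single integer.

Round 1: pos1(id66) recv 89: fwd; pos2(id77) recv 66: drop; pos3(id68) recv 77: fwd; pos4(id94) recv 68: drop; pos0(id89) recv 94: fwd
Round 2: pos2(id77) recv 89: fwd; pos4(id94) recv 77: drop; pos1(id66) recv 94: fwd
Round 3: pos3(id68) recv 89: fwd; pos2(id77) recv 94: fwd
After round 3: 2 messages still in flight

Answer: 2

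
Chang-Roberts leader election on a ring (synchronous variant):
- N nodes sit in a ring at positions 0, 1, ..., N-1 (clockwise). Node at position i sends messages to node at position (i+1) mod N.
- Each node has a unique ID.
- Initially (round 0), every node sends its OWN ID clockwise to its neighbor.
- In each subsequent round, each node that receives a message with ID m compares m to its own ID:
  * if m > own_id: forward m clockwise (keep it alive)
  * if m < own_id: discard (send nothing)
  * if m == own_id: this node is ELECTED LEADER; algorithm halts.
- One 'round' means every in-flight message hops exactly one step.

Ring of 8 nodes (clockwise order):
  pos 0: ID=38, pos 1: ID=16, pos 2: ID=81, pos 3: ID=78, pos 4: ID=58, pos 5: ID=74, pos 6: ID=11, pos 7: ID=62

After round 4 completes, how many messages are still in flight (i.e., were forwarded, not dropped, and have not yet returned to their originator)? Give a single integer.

Answer: 3

Derivation:
Round 1: pos1(id16) recv 38: fwd; pos2(id81) recv 16: drop; pos3(id78) recv 81: fwd; pos4(id58) recv 78: fwd; pos5(id74) recv 58: drop; pos6(id11) recv 74: fwd; pos7(id62) recv 11: drop; pos0(id38) recv 62: fwd
Round 2: pos2(id81) recv 38: drop; pos4(id58) recv 81: fwd; pos5(id74) recv 78: fwd; pos7(id62) recv 74: fwd; pos1(id16) recv 62: fwd
Round 3: pos5(id74) recv 81: fwd; pos6(id11) recv 78: fwd; pos0(id38) recv 74: fwd; pos2(id81) recv 62: drop
Round 4: pos6(id11) recv 81: fwd; pos7(id62) recv 78: fwd; pos1(id16) recv 74: fwd
After round 4: 3 messages still in flight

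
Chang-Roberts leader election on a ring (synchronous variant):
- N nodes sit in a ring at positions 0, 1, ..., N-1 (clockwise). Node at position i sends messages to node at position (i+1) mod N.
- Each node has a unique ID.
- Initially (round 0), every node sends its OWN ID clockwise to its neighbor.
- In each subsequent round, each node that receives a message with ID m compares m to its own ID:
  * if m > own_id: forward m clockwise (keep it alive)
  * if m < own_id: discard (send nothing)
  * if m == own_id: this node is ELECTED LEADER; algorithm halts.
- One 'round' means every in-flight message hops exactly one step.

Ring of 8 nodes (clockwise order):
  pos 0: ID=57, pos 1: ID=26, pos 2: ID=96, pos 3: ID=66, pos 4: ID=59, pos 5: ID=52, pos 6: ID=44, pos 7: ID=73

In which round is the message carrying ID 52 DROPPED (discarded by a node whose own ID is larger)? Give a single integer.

Answer: 2

Derivation:
Round 1: pos1(id26) recv 57: fwd; pos2(id96) recv 26: drop; pos3(id66) recv 96: fwd; pos4(id59) recv 66: fwd; pos5(id52) recv 59: fwd; pos6(id44) recv 52: fwd; pos7(id73) recv 44: drop; pos0(id57) recv 73: fwd
Round 2: pos2(id96) recv 57: drop; pos4(id59) recv 96: fwd; pos5(id52) recv 66: fwd; pos6(id44) recv 59: fwd; pos7(id73) recv 52: drop; pos1(id26) recv 73: fwd
Round 3: pos5(id52) recv 96: fwd; pos6(id44) recv 66: fwd; pos7(id73) recv 59: drop; pos2(id96) recv 73: drop
Round 4: pos6(id44) recv 96: fwd; pos7(id73) recv 66: drop
Round 5: pos7(id73) recv 96: fwd
Round 6: pos0(id57) recv 96: fwd
Round 7: pos1(id26) recv 96: fwd
Round 8: pos2(id96) recv 96: ELECTED
Message ID 52 originates at pos 5; dropped at pos 7 in round 2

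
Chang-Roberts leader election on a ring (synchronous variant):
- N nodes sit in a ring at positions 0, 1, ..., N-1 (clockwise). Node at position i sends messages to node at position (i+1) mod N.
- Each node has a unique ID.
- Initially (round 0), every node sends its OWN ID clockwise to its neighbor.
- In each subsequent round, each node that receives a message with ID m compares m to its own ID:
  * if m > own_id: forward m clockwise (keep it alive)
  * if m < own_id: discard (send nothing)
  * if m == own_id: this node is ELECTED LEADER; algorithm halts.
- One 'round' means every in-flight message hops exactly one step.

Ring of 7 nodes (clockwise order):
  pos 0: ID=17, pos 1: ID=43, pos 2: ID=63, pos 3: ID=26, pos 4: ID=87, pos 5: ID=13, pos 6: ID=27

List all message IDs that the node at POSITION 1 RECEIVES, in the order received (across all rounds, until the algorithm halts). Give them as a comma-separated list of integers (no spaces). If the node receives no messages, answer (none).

Answer: 17,27,87

Derivation:
Round 1: pos1(id43) recv 17: drop; pos2(id63) recv 43: drop; pos3(id26) recv 63: fwd; pos4(id87) recv 26: drop; pos5(id13) recv 87: fwd; pos6(id27) recv 13: drop; pos0(id17) recv 27: fwd
Round 2: pos4(id87) recv 63: drop; pos6(id27) recv 87: fwd; pos1(id43) recv 27: drop
Round 3: pos0(id17) recv 87: fwd
Round 4: pos1(id43) recv 87: fwd
Round 5: pos2(id63) recv 87: fwd
Round 6: pos3(id26) recv 87: fwd
Round 7: pos4(id87) recv 87: ELECTED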